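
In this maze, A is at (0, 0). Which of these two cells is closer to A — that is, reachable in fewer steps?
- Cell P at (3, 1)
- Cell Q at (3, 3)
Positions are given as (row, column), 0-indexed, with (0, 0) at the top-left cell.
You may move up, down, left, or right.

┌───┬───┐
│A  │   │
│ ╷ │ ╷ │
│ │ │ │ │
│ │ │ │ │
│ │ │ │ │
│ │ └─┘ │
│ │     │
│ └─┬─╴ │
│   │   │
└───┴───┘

Shortest path A → P at (3, 1): 4 steps
Shortest path A → Q at (3, 3): 6 steps

P is closer (4 steps vs 6 steps).

Path to P:

┌───┬───┐
│A ↓│   │
│ ╷ │ ╷ │
│ │↓│ │ │
│ │ │ │ │
│ │↓│ │ │
│ │ └─┘ │
│ │P    │
│ └─┬─╴ │
│   │   │
└───┴───┘

Path to Q:

┌───┬───┐
│A ↓│   │
│ ╷ │ ╷ │
│ │↓│ │ │
│ │ │ │ │
│ │↓│ │ │
│ │ └─┘ │
│ │↳ → Q│
│ └─┬─╴ │
│   │   │
└───┴───┘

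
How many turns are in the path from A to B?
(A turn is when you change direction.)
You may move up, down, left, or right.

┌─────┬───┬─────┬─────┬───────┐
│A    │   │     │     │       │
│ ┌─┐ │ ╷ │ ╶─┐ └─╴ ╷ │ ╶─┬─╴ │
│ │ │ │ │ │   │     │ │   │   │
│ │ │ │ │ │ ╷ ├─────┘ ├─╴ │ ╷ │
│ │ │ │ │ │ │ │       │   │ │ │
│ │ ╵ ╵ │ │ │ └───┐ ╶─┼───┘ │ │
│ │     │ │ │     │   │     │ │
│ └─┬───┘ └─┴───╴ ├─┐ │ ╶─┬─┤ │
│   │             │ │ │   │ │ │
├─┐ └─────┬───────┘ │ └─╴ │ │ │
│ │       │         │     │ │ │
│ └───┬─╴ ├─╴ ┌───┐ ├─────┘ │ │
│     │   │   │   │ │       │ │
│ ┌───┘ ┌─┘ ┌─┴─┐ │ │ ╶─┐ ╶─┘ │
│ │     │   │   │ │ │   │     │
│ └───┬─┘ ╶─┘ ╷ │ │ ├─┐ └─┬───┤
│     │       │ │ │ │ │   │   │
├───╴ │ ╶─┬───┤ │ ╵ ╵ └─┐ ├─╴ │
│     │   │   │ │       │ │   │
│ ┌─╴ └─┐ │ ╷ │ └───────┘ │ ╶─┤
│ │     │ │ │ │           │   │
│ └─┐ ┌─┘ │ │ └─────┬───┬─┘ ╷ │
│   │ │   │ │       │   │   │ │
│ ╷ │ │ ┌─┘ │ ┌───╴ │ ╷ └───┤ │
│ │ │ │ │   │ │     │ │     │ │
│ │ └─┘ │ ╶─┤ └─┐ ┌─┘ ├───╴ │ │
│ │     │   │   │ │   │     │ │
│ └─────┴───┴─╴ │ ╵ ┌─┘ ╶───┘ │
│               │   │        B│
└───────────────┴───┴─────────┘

Directions: right, right, down, down, down, right, up, up, up, right, down, down, down, down, right, right, right, right, up, left, left, up, up, left, up, right, right, down, right, right, up, right, down, down, left, down, right, down, down, right, right, up, left, up, right, right, up, up, right, down, down, down, down, down, down, left, left, up, left, left, down, right, down, right, down, down, left, left, left, left, left, up, up, up, left, down, left, left, left, down, right, down, down, left, down, down, left, left, up, up, left, down, down, down, right, right, right, right, right, right, right, up, left, up, up, right, right, right, down, left, down, down, right, up, right, up, up, right, down, right, right, down, left, left, down, right, right, right
Number of turns: 70

Solution:

┌─────┬───┬─────┬─────┬───────┐
│A → ↓│↱ ↓│↱ → ↓│  ↱ ↓│       │
│ ┌─┐ │ ╷ │ ╶─┐ └─╴ ╷ │ ╶─┬─╴ │
│ │ │↓│↑│↓│↑ ↰│↳ → ↑│↓│   │↱ ↓│
│ │ │ │ │ │ ╷ ├─────┘ ├─╴ │ ╷ │
│ │ │↓│↑│↓│ │↑│    ↓ ↲│   │↑│↓│
│ │ ╵ ╵ │ │ │ └───┐ ╶─┼───┘ │ │
│ │  ↳ ↑│↓│ │↑ ← ↰│↳ ↓│↱ → ↑│↓│
│ └─┬───┘ └─┴───╴ ├─┐ │ ╶─┬─┤ │
│   │    ↳ → → → ↑│ │↓│↑ ↰│ │↓│
├─┐ └─────┬───────┘ │ └─╴ │ │ │
│ │       │         │↳ → ↑│ │↓│
│ └───┬─╴ ├─╴ ┌───┐ ├─────┘ │ │
│     │   │   │   │ │↓ ← ↰  │↓│
│ ┌───┘ ┌─┘ ┌─┴─┐ │ │ ╶─┐ ╶─┘ │
│ │     │   │↓ ↰│ │ │↳ ↓│↑ ← ↲│
│ └───┬─┘ ╶─┘ ╷ │ │ ├─┐ └─┬───┤
│     │↓ ← ← ↲│↑│ │ │ │↳ ↓│   │
├───╴ │ ╶─┬───┤ │ ╵ ╵ └─┐ ├─╴ │
│     │↳ ↓│   │↑│       │↓│   │
│ ┌─╴ └─┐ │ ╷ │ └───────┘ │ ╶─┤
│ │     │↓│ │ │↑ ← ← ← ← ↲│   │
│ └─┐ ┌─┘ │ │ └─────┬───┬─┘ ╷ │
│↓ ↰│ │↓ ↲│ │↱ → → ↓│↱ ↓│   │ │
│ ╷ │ │ ┌─┘ │ ┌───╴ │ ╷ └───┤ │
│↓│↑│ │↓│   │↑│  ↓ ↲│↑│↳ → ↓│ │
│ │ └─┘ │ ╶─┤ └─┐ ┌─┘ ├───╴ │ │
│↓│↑ ← ↲│   │↑ ↰│↓│↱ ↑│↓ ← ↲│ │
│ └─────┴───┴─╴ │ ╵ ┌─┘ ╶───┘ │
│↳ → → → → → → ↑│↳ ↑│  ↳ → → B│
└───────────────┴───┴─────────┘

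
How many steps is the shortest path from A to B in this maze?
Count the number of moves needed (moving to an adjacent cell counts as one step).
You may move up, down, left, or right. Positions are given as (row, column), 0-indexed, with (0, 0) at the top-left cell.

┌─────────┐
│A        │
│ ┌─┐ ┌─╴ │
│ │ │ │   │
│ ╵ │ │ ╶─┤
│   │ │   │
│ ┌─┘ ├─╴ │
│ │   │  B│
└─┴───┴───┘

Using BFS to find shortest path:
Start: (0, 0), End: (3, 4)
Path found:
(0,0) → (0,1) → (0,2) → (0,3) → (0,4) → (1,4) → (1,3) → (2,3) → (2,4) → (3,4)
Number of steps: 9

Solution:

┌─────────┐
│A → → → ↓│
│ ┌─┐ ┌─╴ │
│ │ │ │↓ ↲│
│ ╵ │ │ ╶─┤
│   │ │↳ ↓│
│ ┌─┘ ├─╴ │
│ │   │  B│
└─┴───┴───┘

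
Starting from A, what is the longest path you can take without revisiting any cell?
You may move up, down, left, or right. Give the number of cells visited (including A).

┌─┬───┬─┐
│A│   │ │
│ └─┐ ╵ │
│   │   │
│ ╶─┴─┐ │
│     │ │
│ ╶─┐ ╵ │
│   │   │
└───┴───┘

Finding longest simple path using DFS:
Start: (0, 0)
Longest path visits 12 cells
Path: A → down → down → right → right → down → right → up → up → left → up → left

Solution:

┌─┬───┬─┐
│A│B ↰│ │
│ └─┐ ╵ │
│↓  │↑ ↰│
│ ╶─┴─┐ │
│↳ → ↓│↑│
│ ╶─┐ ╵ │
│   │↳ ↑│
└───┴───┘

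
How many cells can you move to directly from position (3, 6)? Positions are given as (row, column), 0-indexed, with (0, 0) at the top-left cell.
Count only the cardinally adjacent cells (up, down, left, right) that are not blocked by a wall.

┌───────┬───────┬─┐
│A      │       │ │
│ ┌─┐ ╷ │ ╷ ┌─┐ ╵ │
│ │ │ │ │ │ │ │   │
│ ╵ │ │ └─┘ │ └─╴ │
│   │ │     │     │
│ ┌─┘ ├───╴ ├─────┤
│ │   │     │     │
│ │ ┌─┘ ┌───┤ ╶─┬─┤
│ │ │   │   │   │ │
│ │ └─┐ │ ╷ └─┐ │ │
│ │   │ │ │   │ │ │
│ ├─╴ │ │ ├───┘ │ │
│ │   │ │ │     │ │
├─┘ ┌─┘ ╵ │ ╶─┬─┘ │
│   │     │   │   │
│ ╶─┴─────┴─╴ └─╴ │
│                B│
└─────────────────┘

Checking passable neighbors of (3, 6):
Neighbors: (4, 6), (3, 7)
Count: 2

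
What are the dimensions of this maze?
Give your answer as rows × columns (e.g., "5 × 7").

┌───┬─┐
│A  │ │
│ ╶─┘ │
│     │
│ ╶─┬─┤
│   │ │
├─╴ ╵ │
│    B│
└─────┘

Counting the maze dimensions:
Rows (vertical): 4
Columns (horizontal): 3
Dimensions: 4 × 3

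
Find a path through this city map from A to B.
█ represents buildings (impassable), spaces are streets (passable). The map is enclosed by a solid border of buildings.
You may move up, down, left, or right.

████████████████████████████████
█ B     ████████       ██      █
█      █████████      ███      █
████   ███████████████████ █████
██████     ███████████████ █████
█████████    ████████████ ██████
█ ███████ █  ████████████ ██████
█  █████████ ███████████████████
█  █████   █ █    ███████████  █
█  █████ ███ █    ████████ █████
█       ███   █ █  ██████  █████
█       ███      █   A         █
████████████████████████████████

Finding the shortest path from A to B:
Movement: cardinal only
Path length: 33 steps
Directions: left → left → left → up → left → up → left → left → down → down → left → left → up → left → up → up → up → up → up → left → left → up → left → left → left → left → up → up → up → left → left → left → left

Solution:

████████████████████████████████
█ B←←←↰ ████████       ██      █
█     ↑█████████      ███      █
████  ↑███████████████████ █████
██████↑←←←↰███████████████ █████
█████████ ↑←↰████████████ ██████
█ ███████ █ ↑████████████ ██████
█  █████████↑███████████████████
█  █████   █↑█    ███████████  █
█  █████ ███↑█ ↓←↰████████ █████
█       ███ ↑↰█↓█↑↰██████  █████
█       ███  ↑←↲ █↑←←A         █
████████████████████████████████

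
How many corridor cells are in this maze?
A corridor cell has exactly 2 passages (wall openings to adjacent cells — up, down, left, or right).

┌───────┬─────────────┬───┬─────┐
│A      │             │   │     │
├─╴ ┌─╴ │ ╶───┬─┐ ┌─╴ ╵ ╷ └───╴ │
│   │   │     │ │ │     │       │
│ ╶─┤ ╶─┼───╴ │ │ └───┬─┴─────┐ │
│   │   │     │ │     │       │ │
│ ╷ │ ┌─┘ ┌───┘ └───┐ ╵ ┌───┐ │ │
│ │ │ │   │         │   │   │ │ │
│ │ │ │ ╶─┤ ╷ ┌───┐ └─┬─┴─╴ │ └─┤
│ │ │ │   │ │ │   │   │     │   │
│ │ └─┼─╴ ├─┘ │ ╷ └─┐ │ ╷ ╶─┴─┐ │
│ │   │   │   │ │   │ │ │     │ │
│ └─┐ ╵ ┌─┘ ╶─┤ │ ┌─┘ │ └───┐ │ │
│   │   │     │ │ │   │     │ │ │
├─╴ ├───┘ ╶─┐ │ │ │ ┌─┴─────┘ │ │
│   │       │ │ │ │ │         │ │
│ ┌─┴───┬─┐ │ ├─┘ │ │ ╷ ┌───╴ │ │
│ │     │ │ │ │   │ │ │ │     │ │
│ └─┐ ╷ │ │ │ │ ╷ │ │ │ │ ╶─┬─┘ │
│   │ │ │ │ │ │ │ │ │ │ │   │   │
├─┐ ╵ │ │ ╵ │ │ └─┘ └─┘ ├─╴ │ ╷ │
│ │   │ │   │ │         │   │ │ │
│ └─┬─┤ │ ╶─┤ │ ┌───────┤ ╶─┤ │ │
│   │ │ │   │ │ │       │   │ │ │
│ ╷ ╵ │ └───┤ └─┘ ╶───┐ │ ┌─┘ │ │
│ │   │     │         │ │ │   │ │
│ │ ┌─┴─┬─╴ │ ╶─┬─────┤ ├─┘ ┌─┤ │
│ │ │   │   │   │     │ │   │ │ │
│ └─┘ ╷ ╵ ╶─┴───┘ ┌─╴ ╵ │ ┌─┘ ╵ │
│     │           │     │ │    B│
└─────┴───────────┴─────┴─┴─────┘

Counting cells with exactly 2 passages:
Total corridor cells: 182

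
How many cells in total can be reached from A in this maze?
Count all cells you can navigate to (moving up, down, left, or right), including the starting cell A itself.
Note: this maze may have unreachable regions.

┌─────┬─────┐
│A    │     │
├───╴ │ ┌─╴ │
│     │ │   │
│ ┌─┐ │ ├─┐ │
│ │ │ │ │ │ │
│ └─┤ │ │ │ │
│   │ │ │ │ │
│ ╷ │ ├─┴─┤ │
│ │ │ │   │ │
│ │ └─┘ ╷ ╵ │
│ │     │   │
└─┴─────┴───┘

Using BFS/flood-fill to find all reachable cells from A:
Maze size: 6 × 6 = 36 total cells
3 cell(s) are walled off and cannot be reached from A.
Reachable cells: 33

Reachable region (· marks reachable cells):

┌─────┬─────┐
│A · ·│· · ·│
├───╴ │ ┌─╴ │
│· · ·│·│· ·│
│ ┌─┐ │ ├─┐ │
│·│ │·│·│ │·│
│ └─┤ │ │ │ │
│· ·│·│·│ │·│
│ ╷ │ ├─┴─┤ │
│·│·│·│· ·│·│
│ │ └─┘ ╷ ╵ │
│·│· · ·│· ·│
└─┴─────┴───┘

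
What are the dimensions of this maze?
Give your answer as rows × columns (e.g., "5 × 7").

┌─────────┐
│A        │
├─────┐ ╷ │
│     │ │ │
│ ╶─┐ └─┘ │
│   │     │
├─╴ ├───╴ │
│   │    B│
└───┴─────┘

Counting the maze dimensions:
Rows (vertical): 4
Columns (horizontal): 5
Dimensions: 4 × 5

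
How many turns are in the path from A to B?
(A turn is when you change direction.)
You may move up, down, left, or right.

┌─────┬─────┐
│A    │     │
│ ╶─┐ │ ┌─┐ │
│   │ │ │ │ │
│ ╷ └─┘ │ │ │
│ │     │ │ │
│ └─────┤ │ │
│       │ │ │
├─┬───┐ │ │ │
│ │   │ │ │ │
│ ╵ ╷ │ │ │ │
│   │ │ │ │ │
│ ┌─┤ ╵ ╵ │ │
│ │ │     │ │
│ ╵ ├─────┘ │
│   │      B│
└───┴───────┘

Directions: down, right, down, right, right, up, up, right, right, down, down, down, down, down, down, down
Number of turns: 6

Solution:

┌─────┬─────┐
│A    │↱ → ↓│
│ ╶─┐ │ ┌─┐ │
│↳ ↓│ │↑│ │↓│
│ ╷ └─┘ │ │ │
│ │↳ → ↑│ │↓│
│ └─────┤ │ │
│       │ │↓│
├─┬───┐ │ │ │
│ │   │ │ │↓│
│ ╵ ╷ │ │ │ │
│   │ │ │ │↓│
│ ┌─┤ ╵ ╵ │ │
│ │ │     │↓│
│ ╵ ├─────┘ │
│   │      B│
└───┴───────┘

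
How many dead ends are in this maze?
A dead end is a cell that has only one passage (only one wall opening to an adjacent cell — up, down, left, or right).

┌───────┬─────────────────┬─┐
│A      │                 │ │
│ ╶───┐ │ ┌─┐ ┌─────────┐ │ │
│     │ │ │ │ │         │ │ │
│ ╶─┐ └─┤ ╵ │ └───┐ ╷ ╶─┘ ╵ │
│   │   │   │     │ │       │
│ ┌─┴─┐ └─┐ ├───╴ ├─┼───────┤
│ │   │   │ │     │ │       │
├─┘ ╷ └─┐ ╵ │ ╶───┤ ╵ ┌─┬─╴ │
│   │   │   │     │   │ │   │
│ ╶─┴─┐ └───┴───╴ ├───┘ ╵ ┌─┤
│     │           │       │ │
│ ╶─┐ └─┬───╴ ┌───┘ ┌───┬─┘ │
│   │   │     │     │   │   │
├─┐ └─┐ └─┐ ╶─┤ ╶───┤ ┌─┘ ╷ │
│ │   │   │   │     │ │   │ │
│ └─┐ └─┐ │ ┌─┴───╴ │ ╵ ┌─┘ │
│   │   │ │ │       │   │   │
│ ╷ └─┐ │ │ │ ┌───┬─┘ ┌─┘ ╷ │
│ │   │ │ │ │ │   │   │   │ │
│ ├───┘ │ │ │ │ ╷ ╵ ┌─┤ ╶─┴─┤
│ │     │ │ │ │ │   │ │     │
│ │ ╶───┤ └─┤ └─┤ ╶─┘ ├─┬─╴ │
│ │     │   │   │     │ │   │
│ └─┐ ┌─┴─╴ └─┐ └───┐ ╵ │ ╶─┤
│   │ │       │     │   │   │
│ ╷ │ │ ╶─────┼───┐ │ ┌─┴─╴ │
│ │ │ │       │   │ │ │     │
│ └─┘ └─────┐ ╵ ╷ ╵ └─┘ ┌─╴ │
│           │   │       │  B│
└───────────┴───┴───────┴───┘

Checking each cell for number of passages:

Dead ends found at positions:
  (0, 13)
  (1, 3)
  (1, 5)
  (1, 7)
  (1, 11)
  (2, 1)
  (2, 9)
  (3, 0)
  (3, 9)
  (4, 11)
  (5, 13)
  (6, 4)
  (6, 11)
  (7, 0)
  (7, 6)
  (9, 2)
  (9, 13)
  (10, 5)
  (10, 7)
  (10, 10)
  (11, 3)
  (11, 11)
  (12, 6)
  (13, 1)
  (13, 10)
  (14, 5)
  (14, 12)
Total dead ends: 27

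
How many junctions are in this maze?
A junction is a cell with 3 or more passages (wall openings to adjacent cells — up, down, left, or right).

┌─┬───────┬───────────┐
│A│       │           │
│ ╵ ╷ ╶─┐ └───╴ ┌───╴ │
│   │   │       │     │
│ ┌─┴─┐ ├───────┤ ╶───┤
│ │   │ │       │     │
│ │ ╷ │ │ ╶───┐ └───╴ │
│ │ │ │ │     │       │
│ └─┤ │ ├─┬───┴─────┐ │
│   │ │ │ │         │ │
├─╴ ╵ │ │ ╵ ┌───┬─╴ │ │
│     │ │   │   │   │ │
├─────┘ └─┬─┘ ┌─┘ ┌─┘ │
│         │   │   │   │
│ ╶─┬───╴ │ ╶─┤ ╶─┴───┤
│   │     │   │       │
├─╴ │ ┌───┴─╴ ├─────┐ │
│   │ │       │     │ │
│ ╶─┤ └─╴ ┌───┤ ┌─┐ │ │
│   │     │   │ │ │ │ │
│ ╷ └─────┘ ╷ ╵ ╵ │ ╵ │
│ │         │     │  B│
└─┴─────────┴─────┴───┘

Checking each cell for number of passages:

Junctions found (3+ passages):
  (0, 2): 3 passages
  (0, 7): 3 passages
  (1, 0): 3 passages
  (3, 10): 3 passages
  (5, 1): 3 passages
  (6, 3): 3 passages
  (8, 4): 3 passages
  (9, 0): 3 passages
  (10, 7): 3 passages
Total junctions: 9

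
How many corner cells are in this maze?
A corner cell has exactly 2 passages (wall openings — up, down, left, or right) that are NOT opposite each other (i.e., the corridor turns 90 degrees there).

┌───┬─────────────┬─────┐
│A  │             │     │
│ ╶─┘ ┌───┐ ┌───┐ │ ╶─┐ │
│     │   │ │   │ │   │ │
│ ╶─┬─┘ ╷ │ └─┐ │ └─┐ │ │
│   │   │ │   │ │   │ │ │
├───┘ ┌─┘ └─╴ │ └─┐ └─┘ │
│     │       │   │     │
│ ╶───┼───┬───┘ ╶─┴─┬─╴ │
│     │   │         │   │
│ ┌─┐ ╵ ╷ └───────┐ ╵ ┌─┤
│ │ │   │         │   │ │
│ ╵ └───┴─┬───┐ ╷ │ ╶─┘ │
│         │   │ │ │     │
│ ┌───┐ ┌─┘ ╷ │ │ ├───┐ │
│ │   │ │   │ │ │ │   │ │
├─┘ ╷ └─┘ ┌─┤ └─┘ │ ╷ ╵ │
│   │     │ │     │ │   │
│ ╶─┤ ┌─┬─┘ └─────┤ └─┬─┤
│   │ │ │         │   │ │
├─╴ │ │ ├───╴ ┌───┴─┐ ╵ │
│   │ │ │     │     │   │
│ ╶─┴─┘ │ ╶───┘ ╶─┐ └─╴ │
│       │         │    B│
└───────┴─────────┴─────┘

Counting corner cells (2 non-opposite passages):
Total corners: 65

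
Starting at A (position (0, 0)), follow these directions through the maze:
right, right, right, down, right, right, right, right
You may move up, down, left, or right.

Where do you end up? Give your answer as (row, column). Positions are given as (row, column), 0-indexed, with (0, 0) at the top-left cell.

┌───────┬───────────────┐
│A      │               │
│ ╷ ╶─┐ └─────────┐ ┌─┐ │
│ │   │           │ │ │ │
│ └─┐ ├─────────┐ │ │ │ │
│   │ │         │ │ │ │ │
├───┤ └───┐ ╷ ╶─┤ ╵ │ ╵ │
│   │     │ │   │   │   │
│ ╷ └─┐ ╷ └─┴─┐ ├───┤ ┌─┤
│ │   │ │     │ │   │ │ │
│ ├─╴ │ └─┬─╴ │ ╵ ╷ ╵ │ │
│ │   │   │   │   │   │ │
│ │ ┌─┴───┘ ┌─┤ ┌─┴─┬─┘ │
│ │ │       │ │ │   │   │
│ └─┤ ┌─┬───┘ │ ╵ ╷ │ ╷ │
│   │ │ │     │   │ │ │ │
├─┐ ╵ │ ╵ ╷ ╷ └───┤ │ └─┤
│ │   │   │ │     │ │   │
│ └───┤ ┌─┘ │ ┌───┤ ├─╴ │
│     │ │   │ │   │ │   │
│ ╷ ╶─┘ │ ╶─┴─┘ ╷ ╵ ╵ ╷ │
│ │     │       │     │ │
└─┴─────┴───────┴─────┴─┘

Following directions step by step:
Start: (0, 0)
  right: (0, 0) → (0, 1)
  right: (0, 1) → (0, 2)
  right: (0, 2) → (0, 3)
  down: (0, 3) → (1, 3)
  right: (1, 3) → (1, 4)
  right: (1, 4) → (1, 5)
  right: (1, 5) → (1, 6)
  right: (1, 6) → (1, 7)
Final position: (1, 7)

Path taken:

┌───────┬───────────────┐
│A → → ↓│               │
│ ╷ ╶─┐ └─────────┐ ┌─┐ │
│ │   │↳ → → → B  │ │ │ │
│ └─┐ ├─────────┐ │ │ │ │
│   │ │         │ │ │ │ │
├───┤ └───┐ ╷ ╶─┤ ╵ │ ╵ │
│   │     │ │   │   │   │
│ ╷ └─┐ ╷ └─┴─┐ ├───┤ ┌─┤
│ │   │ │     │ │   │ │ │
│ ├─╴ │ └─┬─╴ │ ╵ ╷ ╵ │ │
│ │   │   │   │   │   │ │
│ │ ┌─┴───┘ ┌─┤ ┌─┴─┬─┘ │
│ │ │       │ │ │   │   │
│ └─┤ ┌─┬───┘ │ ╵ ╷ │ ╷ │
│   │ │ │     │   │ │ │ │
├─┐ ╵ │ ╵ ╷ ╷ └───┤ │ └─┤
│ │   │   │ │     │ │   │
│ └───┤ ┌─┘ │ ┌───┤ ├─╴ │
│     │ │   │ │   │ │   │
│ ╷ ╶─┘ │ ╶─┴─┘ ╷ ╵ ╵ ╷ │
│ │     │       │     │ │
└─┴─────┴───────┴─────┴─┘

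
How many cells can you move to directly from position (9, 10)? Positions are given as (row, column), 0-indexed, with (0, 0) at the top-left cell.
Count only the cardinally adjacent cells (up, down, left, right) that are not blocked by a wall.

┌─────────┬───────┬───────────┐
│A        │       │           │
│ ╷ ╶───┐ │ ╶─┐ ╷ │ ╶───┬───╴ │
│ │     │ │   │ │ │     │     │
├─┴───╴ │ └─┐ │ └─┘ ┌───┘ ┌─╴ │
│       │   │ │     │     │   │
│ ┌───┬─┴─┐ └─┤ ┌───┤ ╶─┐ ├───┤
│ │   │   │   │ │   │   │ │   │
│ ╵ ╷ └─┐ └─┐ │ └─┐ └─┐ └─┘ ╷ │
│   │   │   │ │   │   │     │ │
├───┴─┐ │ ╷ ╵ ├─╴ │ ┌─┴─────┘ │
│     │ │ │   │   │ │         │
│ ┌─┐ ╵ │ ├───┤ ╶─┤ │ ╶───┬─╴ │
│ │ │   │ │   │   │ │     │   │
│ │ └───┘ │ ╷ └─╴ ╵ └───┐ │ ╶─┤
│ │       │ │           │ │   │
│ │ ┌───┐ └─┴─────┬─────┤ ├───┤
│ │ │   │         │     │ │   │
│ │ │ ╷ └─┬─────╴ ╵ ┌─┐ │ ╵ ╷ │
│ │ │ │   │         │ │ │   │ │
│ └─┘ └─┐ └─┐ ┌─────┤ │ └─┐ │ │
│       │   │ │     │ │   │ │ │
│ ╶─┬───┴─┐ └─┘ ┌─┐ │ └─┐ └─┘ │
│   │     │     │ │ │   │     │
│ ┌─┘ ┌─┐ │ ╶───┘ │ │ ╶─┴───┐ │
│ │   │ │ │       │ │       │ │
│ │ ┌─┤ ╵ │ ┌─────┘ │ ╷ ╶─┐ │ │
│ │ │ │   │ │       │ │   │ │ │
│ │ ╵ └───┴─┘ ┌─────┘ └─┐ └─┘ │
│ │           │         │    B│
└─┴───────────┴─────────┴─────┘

Checking passable neighbors of (9, 10):
Neighbors: (10, 10)
Count: 1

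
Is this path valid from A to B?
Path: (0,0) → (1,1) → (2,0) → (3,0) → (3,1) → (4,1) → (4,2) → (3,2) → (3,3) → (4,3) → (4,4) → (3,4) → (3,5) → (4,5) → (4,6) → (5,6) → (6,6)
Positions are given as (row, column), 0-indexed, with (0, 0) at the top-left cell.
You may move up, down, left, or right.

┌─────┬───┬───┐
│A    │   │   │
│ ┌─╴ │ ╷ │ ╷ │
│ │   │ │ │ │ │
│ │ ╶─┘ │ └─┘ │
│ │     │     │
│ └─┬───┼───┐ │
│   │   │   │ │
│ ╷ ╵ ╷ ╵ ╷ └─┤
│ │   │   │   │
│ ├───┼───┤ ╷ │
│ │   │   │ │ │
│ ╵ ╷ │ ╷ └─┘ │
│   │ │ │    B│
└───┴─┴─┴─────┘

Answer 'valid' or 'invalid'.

Checking path validity:
Result: Invalid move at step 1: cannot move from (0, 0) to (1, 1).

invalid

Correct solution:

┌─────┬───┬───┐
│A    │   │   │
│ ┌─╴ │ ╷ │ ╷ │
│↓│   │ │ │ │ │
│ │ ╶─┘ │ └─┘ │
│↓│     │     │
│ └─┬───┼───┐ │
│↳ ↓│↱ ↓│↱ ↓│ │
│ ╷ ╵ ╷ ╵ ╷ └─┤
│ │↳ ↑│↳ ↑│↳ ↓│
│ ├───┼───┤ ╷ │
│ │   │   │ │↓│
│ ╵ ╷ │ ╷ └─┘ │
│   │ │ │    B│
└───┴─┴─┴─────┘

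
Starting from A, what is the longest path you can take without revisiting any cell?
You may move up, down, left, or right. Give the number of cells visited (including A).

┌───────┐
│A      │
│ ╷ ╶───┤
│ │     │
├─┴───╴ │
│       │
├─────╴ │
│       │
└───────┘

Finding longest simple path using DFS:
Start: (0, 0)
Longest path visits 10 cells
Path: A → right → down → right → right → down → down → left → left → left

Solution:

┌───────┐
│A ↓    │
│ ╷ ╶───┤
│ │↳ → ↓│
├─┴───╴ │
│      ↓│
├─────╴ │
│B ← ← ↲│
└───────┘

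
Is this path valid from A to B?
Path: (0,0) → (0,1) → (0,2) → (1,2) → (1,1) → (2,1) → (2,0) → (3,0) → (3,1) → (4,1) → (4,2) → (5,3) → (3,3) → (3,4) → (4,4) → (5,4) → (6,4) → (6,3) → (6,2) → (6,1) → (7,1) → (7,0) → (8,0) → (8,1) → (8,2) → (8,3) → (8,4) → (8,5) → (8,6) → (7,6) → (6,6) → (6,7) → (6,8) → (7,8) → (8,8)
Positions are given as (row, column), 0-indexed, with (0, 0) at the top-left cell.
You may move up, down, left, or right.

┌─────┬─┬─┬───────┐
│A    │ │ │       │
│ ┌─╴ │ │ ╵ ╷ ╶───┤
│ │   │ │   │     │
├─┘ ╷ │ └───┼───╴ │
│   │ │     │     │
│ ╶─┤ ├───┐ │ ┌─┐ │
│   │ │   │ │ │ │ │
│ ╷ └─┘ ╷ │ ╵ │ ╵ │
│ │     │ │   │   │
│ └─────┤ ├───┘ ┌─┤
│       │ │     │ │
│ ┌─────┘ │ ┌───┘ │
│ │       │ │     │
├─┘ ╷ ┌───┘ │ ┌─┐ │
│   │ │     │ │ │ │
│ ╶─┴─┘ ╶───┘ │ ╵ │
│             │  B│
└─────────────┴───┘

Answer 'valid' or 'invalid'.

Checking path validity:
Result: Invalid move at step 11: cannot move from (4, 2) to (5, 3).

invalid

Correct solution:

┌─────┬─┬─┬───────┐
│A → ↓│ │ │       │
│ ┌─╴ │ │ ╵ ╷ ╶───┤
│ │↓ ↲│ │   │     │
├─┘ ╷ │ └───┼───╴ │
│↓ ↲│ │     │     │
│ ╶─┤ ├───┐ │ ┌─┐ │
│↳ ↓│ │↱ ↓│ │ │ │ │
│ ╷ └─┘ ╷ │ ╵ │ ╵ │
│ │↳ → ↑│↓│   │   │
│ └─────┤ ├───┘ ┌─┤
│       │↓│     │ │
│ ┌─────┘ │ ┌───┘ │
│ │↓ ← ← ↲│ │↱ → ↓│
├─┘ ╷ ┌───┘ │ ┌─┐ │
│↓ ↲│ │     │↑│ │↓│
│ ╶─┴─┘ ╶───┘ │ ╵ │
│↳ → → → → → ↑│  B│
└─────────────┴───┘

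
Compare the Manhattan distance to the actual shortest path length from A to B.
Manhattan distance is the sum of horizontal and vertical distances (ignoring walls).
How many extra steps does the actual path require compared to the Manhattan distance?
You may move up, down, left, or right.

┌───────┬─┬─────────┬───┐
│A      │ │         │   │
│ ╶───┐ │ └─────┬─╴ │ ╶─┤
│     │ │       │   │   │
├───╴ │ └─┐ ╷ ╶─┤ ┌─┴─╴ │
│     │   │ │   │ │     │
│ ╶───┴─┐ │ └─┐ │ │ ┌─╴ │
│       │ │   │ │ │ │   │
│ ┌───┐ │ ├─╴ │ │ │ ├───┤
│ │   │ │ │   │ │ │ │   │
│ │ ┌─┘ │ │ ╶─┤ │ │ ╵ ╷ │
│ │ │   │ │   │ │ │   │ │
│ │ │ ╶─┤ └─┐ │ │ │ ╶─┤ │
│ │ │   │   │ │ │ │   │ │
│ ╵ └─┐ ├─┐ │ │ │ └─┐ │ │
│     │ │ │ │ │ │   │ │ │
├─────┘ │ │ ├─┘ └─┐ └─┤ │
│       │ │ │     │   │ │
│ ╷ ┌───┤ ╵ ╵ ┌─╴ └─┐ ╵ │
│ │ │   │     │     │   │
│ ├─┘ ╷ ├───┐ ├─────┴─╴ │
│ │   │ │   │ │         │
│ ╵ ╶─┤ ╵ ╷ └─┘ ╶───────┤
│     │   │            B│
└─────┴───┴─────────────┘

Manhattan distance: |11 - 0| + |11 - 0| = 22
Actual path length: 40
Extra steps: 40 - 22 = 18

Solution:

┌───────┬─┬─────────┬───┐
│A      │ │         │   │
│ ╶───┐ │ └─────┬─╴ │ ╶─┤
│↳ → ↓│ │       │   │   │
├───╴ │ └─┐ ╷ ╶─┤ ┌─┴─╴ │
│↓ ← ↲│   │ │   │ │     │
│ ╶───┴─┐ │ └─┐ │ │ ┌─╴ │
│↳ → → ↓│ │   │ │ │ │   │
│ ┌───┐ │ ├─╴ │ │ │ ├───┤
│ │   │↓│ │   │ │ │ │   │
│ │ ┌─┘ │ │ ╶─┤ │ │ ╵ ╷ │
│ │ │↓ ↲│ │   │ │ │   │ │
│ │ │ ╶─┤ └─┐ │ │ │ ╶─┤ │
│ │ │↳ ↓│   │ │ │ │   │ │
│ ╵ └─┐ ├─┐ │ │ │ └─┐ │ │
│     │↓│ │ │ │ │   │ │ │
├─────┘ │ │ ├─┘ └─┐ └─┤ │
│↓ ← ← ↲│ │ │     │   │ │
│ ╷ ┌───┤ ╵ ╵ ┌─╴ └─┐ ╵ │
│↓│ │↱ ↓│     │     │   │
│ ├─┘ ╷ ├───┐ ├─────┴─╴ │
│↓│↱ ↑│↓│↱ ↓│ │         │
│ ╵ ╶─┤ ╵ ╷ └─┘ ╶───────┤
│↳ ↑  │↳ ↑│↳ → → → → → B│
└─────┴───┴─────────────┘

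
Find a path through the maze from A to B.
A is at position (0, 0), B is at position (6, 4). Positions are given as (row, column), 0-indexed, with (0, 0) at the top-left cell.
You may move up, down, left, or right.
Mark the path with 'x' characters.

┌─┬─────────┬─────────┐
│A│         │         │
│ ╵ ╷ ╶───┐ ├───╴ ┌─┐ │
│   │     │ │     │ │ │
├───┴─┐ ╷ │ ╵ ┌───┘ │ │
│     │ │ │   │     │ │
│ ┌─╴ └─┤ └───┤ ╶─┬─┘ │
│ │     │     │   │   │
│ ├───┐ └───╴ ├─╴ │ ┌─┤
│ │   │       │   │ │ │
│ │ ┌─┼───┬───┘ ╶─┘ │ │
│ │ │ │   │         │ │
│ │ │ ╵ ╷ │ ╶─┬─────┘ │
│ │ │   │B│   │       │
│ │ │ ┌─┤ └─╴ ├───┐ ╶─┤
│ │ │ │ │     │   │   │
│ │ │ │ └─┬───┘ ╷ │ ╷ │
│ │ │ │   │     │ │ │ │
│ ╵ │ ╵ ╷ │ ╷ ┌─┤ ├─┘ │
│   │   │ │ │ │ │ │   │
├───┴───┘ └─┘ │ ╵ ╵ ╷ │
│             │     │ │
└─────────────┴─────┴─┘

Finding the shortest path from (0, 0) to (6, 4):
Path length: 32 steps
Directions: down → right → up → right → right → right → right → down → down → right → up → right → right → up → right → right → down → down → down → left → down → down → left → left → left → left → down → right → down → left → left → up

Solution:

┌─┬─────────┬─────────┐
│A│x x x x x│    x x x│
│ ╵ ╷ ╶───┐ ├───╴ ┌─┐ │
│x x│     │x│x x x│ │x│
├───┴─┐ ╷ │ ╵ ┌───┘ │ │
│     │ │ │x x│     │x│
│ ┌─╴ └─┤ └───┤ ╶─┬─┘ │
│ │     │     │   │x x│
│ ├───┐ └───╴ ├─╴ │ ┌─┤
│ │   │       │   │x│ │
│ │ ┌─┼───┬───┘ ╶─┘ │ │
│ │ │ │   │x x x x x│ │
│ │ │ ╵ ╷ │ ╶─┬─────┘ │
│ │ │   │B│x x│       │
│ │ │ ┌─┤ └─╴ ├───┐ ╶─┤
│ │ │ │ │x x x│   │   │
│ │ │ │ └─┬───┘ ╷ │ ╷ │
│ │ │ │   │     │ │ │ │
│ ╵ │ ╵ ╷ │ ╷ ┌─┤ ├─┘ │
│   │   │ │ │ │ │ │   │
├───┴───┘ └─┘ │ ╵ ╵ ╷ │
│             │     │ │
└─────────────┴─────┴─┘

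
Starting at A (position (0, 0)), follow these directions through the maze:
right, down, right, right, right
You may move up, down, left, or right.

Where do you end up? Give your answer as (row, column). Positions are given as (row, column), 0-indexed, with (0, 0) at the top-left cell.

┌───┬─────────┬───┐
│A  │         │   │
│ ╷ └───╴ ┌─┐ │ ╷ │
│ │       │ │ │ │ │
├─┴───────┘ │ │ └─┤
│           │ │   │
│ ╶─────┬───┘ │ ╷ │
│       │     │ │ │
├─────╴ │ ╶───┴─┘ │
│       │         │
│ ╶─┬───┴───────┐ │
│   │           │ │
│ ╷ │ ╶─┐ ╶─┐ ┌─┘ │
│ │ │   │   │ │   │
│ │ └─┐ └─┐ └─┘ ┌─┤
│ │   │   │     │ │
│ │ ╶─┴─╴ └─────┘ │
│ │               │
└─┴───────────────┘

Following directions step by step:
Start: (0, 0)
  right: (0, 0) → (0, 1)
  down: (0, 1) → (1, 1)
  right: (1, 1) → (1, 2)
  right: (1, 2) → (1, 3)
  right: (1, 3) → (1, 4)
Final position: (1, 4)

Path taken:

┌───┬─────────┬───┐
│A ↓│         │   │
│ ╷ └───╴ ┌─┐ │ ╷ │
│ │↳ → → B│ │ │ │ │
├─┴───────┘ │ │ └─┤
│           │ │   │
│ ╶─────┬───┘ │ ╷ │
│       │     │ │ │
├─────╴ │ ╶───┴─┘ │
│       │         │
│ ╶─┬───┴───────┐ │
│   │           │ │
│ ╷ │ ╶─┐ ╶─┐ ┌─┘ │
│ │ │   │   │ │   │
│ │ └─┐ └─┐ └─┘ ┌─┤
│ │   │   │     │ │
│ │ ╶─┴─╴ └─────┘ │
│ │               │
└─┴───────────────┘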